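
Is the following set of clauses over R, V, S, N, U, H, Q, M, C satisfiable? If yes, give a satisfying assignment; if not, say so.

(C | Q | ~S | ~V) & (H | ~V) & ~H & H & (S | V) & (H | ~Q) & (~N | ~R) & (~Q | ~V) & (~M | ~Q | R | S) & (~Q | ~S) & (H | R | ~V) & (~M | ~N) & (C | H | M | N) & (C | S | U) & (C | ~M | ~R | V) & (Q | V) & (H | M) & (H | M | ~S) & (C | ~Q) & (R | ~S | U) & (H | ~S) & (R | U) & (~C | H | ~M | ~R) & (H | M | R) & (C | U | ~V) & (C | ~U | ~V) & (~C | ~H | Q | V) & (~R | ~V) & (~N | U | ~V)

Unsatisfiable

Case H = True:
  Clause (~H) is falsified — contradiction.
Case H = False:
  Clause (H) is falsified — contradiction.
Both cases fail, so the formula is unsatisfiable.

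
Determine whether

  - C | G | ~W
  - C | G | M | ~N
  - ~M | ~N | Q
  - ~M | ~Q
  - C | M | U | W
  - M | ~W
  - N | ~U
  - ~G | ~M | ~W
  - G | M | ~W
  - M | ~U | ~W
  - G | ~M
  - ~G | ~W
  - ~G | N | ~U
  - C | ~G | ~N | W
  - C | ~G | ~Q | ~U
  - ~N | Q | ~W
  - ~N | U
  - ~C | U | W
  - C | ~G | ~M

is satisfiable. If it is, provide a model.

M = False, Q = False, C = True, N = True, G = True, W = False, U = True

Set M = False.
  then (M | ~W) forces W = False.
Set Q = False.
Try C = False:
  (C | M | U | W) forces U = True.
  (N | ~U) forces N = True.
  (C | G | M | ~N) forces G = True.
  clause (C | ~G | ~N | W) is falsified — backtrack.
So C = True.
  then (~C | U | W) forces U = True.
  then (N | ~U) forces N = True.
Set G = True.
All clauses satisfied.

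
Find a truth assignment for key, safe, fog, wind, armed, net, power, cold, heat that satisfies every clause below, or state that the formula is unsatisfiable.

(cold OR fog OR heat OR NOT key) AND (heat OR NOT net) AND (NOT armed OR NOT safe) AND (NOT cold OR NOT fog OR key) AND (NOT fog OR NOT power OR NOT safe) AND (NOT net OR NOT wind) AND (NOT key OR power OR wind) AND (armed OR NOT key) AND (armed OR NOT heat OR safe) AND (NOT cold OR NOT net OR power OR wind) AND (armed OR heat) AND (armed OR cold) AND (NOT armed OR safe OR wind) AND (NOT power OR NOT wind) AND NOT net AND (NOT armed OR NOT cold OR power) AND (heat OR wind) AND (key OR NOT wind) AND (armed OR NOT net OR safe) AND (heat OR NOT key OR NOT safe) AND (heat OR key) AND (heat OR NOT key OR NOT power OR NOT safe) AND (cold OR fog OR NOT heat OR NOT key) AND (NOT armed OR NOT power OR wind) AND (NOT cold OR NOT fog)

key: False, safe: True, fog: False, wind: False, armed: False, net: False, power: True, cold: True, heat: True

Unit clause (NOT net) forces net = False.
Set key = False.
  then (key OR NOT wind) forces wind = False.
  then (heat OR key) forces heat = True.
Try safe = False:
  (armed OR NOT heat OR safe) forces armed = True.
  clause (NOT armed OR safe OR wind) is falsified — backtrack.
So safe = True.
  then (NOT armed OR NOT safe) forces armed = False.
  then (armed OR cold) forces cold = True.
  then (NOT cold OR NOT fog) forces fog = False.
Set power = True.
All clauses satisfied.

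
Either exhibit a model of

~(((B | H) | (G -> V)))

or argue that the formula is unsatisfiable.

B = False; V = False; G = True; H = False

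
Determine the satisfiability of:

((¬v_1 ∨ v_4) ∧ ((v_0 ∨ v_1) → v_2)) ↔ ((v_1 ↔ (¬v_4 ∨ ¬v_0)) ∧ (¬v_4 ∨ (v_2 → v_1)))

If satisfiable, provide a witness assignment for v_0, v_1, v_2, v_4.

v_0=T; v_1=F; v_2=F; v_4=F

  ((¬v_1 ∨ v_4) ∧ ((v_0 ∨ v_1) → v_2)) ↔ ((v_1 ↔ (¬v_4 ∨ ¬v_0)) ∧ (¬v_4 ∨ (v_2 → v_1))) = True
    (¬v_1 ∨ v_4) ∧ ((v_0 ∨ v_1) → v_2) = False
      ¬v_1 ∨ v_4 = True
        ¬v_1 = True
      (v_0 ∨ v_1) → v_2 = False
        v_0 ∨ v_1 = True
    (v_1 ↔ (¬v_4 ∨ ¬v_0)) ∧ (¬v_4 ∨ (v_2 → v_1)) = False
      v_1 ↔ (¬v_4 ∨ ¬v_0) = False
        ¬v_4 ∨ ¬v_0 = True
          ¬v_4 = True
          ¬v_0 = False
      ¬v_4 ∨ (v_2 → v_1) = True
        ¬v_4 = True
        v_2 → v_1 = True
The formula evaluates to True.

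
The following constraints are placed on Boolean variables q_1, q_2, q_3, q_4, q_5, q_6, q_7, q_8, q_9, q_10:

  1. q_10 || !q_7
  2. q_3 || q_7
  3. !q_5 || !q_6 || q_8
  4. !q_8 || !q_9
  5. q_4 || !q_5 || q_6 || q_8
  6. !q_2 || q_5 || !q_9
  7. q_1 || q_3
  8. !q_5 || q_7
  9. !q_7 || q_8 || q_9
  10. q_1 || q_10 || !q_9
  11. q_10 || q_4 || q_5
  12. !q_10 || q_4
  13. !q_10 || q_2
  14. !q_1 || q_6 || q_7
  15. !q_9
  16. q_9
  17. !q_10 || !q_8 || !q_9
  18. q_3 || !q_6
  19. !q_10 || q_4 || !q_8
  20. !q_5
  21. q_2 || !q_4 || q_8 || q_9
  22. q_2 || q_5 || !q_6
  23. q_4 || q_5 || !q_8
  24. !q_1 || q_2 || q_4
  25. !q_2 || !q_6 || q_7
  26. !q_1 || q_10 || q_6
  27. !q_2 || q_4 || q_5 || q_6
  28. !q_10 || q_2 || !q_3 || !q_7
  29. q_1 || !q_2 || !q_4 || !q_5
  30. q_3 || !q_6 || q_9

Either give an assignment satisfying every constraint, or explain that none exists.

UNSATISFIABLE

Case q_9 = True:
  Clause (!q_9) is falsified — contradiction.
Case q_9 = False:
  Clause (q_9) is falsified — contradiction.
Both cases fail, so the formula is unsatisfiable.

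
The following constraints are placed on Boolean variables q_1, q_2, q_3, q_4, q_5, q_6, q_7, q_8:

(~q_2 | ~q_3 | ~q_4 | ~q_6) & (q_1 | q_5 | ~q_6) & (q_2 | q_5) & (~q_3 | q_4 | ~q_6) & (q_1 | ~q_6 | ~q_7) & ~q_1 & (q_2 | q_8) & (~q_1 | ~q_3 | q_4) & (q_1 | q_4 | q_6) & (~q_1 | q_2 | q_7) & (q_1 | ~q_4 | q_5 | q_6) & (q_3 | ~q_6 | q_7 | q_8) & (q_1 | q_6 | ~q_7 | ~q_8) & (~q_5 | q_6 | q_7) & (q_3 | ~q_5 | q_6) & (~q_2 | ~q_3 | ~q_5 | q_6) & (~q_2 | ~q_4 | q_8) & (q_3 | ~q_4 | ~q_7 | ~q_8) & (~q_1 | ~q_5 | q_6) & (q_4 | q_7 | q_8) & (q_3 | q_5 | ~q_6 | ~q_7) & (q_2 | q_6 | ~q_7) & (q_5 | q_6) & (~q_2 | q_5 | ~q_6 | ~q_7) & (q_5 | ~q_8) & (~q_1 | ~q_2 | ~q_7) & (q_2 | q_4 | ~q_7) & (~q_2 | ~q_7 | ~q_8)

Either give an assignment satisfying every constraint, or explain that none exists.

q_1=F, q_2=F, q_3=F, q_4=F, q_5=T, q_6=T, q_7=F, q_8=T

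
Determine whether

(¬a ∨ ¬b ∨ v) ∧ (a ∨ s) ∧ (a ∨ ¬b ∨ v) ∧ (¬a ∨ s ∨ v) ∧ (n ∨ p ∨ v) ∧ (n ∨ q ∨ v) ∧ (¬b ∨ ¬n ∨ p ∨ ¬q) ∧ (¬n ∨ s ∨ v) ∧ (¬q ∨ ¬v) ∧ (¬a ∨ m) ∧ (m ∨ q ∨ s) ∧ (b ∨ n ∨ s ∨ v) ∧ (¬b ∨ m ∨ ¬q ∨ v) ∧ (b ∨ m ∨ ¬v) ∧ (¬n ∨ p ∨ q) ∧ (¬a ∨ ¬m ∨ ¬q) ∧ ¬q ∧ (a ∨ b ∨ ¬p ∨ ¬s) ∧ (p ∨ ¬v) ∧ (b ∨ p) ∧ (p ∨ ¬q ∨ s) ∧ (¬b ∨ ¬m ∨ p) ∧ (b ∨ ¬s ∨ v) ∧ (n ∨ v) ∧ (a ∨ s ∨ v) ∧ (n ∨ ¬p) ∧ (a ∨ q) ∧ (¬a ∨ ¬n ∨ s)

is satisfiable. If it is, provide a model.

n = True, v = True, q = False, b = False, a = True, s = True, m = True, p = True

Unit clause (¬q) forces q = False.
In (a ∨ q) only a is left, so a = True.
In (¬a ∨ m) only m is left, so m = True.
Try n = False:
  (n ∨ q ∨ v) forces v = True.
  (p ∨ ¬v) forces p = True.
  clause (n ∨ ¬p) is falsified — backtrack.
So n = True.
  then (¬n ∨ p ∨ q) forces p = True.
  then (¬a ∨ ¬n ∨ s) forces s = True.
Try v = False:
  (¬a ∨ ¬b ∨ v) forces b = False.
  clause (b ∨ ¬s ∨ v) is falsified — backtrack.
So v = True.
Set b = False.
All clauses satisfied.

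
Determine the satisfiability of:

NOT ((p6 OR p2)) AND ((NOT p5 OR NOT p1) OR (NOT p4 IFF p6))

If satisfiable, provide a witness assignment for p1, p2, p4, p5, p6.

p1 = False, p2 = False, p4 = False, p5 = False, p6 = False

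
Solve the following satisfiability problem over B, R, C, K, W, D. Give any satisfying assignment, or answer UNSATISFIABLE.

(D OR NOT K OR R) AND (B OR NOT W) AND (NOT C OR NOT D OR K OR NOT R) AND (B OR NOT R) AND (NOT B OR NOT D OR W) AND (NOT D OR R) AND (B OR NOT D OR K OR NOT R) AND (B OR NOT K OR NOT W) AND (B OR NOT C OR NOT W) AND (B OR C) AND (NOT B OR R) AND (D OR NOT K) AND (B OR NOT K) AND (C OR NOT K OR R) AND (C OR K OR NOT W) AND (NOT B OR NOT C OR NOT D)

Set B = True.
  then (NOT B OR R) forces R = True.
Set C = True.
  then (NOT B OR NOT C OR NOT D) forces D = False.
  then (D OR NOT K) forces K = False.
Set W = False.
All clauses satisfied.

B = True, R = True, C = True, K = False, W = False, D = False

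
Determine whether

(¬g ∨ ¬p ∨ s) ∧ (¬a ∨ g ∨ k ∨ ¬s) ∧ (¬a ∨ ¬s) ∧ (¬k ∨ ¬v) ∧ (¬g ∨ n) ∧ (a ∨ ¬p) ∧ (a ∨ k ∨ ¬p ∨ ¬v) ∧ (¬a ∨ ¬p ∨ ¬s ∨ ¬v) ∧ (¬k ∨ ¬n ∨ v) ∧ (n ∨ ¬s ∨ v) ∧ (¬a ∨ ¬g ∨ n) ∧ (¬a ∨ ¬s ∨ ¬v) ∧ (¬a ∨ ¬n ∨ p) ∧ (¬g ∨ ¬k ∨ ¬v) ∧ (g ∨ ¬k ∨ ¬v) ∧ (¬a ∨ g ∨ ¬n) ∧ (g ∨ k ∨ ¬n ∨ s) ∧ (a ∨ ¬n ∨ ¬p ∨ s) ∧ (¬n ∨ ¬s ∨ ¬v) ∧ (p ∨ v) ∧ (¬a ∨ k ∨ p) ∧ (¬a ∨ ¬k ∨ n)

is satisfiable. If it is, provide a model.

n: False, g: False, p: False, k: False, s: False, a: False, v: True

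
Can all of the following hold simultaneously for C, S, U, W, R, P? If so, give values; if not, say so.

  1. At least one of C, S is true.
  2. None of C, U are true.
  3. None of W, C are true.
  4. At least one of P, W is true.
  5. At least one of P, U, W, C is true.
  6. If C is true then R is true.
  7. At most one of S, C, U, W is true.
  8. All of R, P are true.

C = False; S = True; U = False; W = False; R = True; P = True

  (1) {C, S}: 1 true — at least one ✓
  (2) {C, U}: 0 true — none ✓
  (3) {W, C}: 0 true — none ✓
  (4) {P, W}: 1 true — at least one ✓
  (5) {P, U, W, C}: 1 true — at least one ✓
  (6) C=F ⇒ R: vacuous ✓
  (7) {S, C, U, W}: 1 true — at most one ✓
  (8) {R, P}: all 2 true ✓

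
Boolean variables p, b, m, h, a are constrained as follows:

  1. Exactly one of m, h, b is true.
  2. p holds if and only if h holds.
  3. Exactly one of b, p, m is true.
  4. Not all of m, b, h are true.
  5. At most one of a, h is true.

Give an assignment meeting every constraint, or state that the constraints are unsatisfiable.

p = True, b = False, m = False, h = True, a = False

  (1) {m, h, b}: 1 true — exactly one ✓
  (2) p=T, h=T — same ✓
  (3) {b, p, m}: 1 true — exactly one ✓
  (4) {m, b, h}: 1/3 true — not all ✓
  (5) {a, h}: 1 true — at most one ✓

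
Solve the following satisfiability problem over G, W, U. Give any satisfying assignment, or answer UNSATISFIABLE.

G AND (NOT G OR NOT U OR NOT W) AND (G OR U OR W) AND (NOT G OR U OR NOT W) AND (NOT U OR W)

G = True, W = False, U = False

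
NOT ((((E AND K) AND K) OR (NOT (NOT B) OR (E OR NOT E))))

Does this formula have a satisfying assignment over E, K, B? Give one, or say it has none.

Unsatisfiable — no assignment works.

Case E = True: the formula becomes NOT (((K AND K) OR True)) = False.
Case E = False: the formula becomes NOT ((False OR True)) = False.
Both cases fail — unsatisfiable.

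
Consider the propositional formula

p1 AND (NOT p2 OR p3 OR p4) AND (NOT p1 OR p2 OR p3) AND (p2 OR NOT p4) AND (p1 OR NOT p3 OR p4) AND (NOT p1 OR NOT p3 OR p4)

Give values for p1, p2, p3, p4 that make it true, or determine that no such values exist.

p1 = True, p2 = True, p3 = False, p4 = True

Unit clause (p1) forces p1 = True.
Try p2 = False:
  (NOT p1 OR p2 OR p3) forces p3 = True.
  (p2 OR NOT p4) forces p4 = False.
  clause (NOT p1 OR NOT p3 OR p4) is falsified — backtrack.
So p2 = True.
Set p3 = False.
  then (NOT p2 OR p3 OR p4) forces p4 = True.
Check each clause:
  (p1): p1 holds.
  (NOT p2 OR p3 OR p4): p4 holds.
  (NOT p1 OR p2 OR p3): p2 holds.
  (p2 OR NOT p4): p2 holds.
  (p1 OR NOT p3 OR p4): p1 holds.
  (NOT p1 OR NOT p3 OR p4): NOT p3 holds.
All clauses satisfied.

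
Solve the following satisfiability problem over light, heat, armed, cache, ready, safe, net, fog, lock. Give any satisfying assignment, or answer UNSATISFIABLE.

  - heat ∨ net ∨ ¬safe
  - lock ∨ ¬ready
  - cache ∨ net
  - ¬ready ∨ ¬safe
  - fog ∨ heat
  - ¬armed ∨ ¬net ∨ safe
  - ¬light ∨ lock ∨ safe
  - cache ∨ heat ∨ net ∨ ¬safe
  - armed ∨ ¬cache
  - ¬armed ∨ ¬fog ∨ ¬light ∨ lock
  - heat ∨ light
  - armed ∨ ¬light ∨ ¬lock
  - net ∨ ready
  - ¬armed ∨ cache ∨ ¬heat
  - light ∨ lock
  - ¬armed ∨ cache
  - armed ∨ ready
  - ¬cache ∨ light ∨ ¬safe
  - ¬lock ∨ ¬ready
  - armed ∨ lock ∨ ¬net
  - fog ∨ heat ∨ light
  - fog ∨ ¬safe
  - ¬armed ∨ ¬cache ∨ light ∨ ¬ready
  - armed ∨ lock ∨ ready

Set light = True.
Set heat = False.
  then (fog ∨ heat) forces fog = True.
Try armed = False:
  (armed ∨ ¬cache) forces cache = False.
  (cache ∨ net) forces net = True.
  (armed ∨ ¬light ∨ ¬lock) forces lock = False.
  clause (armed ∨ lock ∨ ¬net) is falsified — backtrack.
So armed = True.
  then (¬armed ∨ ¬fog ∨ ¬light ∨ lock) forces lock = True.
  then (¬armed ∨ cache) forces cache = True.
  then (¬lock ∨ ¬ready) forces ready = False.
  then (net ∨ ready) forces net = True.
  then (¬armed ∨ ¬net ∨ safe) forces safe = True.
All clauses satisfied.

light: True, heat: False, armed: True, cache: True, ready: False, safe: True, net: True, fog: True, lock: True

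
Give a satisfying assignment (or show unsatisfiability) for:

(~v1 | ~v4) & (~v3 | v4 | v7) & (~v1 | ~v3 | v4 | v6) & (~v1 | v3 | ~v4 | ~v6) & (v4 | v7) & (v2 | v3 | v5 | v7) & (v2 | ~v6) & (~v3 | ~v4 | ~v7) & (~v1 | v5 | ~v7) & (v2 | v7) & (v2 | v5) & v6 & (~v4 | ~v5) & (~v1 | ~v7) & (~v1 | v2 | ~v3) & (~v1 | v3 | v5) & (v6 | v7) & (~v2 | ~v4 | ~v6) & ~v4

v1 = False, v2 = True, v3 = True, v4 = False, v5 = True, v6 = True, v7 = True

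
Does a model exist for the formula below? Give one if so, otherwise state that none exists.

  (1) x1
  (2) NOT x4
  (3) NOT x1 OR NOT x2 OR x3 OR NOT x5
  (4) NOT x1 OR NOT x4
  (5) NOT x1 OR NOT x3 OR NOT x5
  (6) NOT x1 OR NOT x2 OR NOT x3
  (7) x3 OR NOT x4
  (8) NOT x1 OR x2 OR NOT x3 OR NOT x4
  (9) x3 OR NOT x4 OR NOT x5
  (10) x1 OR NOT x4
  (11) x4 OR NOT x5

x1 = True; x2 = False; x3 = False; x4 = False; x5 = False

Unit clause (x1) forces x1 = True.
Unit clause (NOT x4) forces x4 = False.
In (x4 OR NOT x5) only NOT x5 is left, so x5 = False.
Set x2 = False.
Set x3 = False.
All clauses satisfied.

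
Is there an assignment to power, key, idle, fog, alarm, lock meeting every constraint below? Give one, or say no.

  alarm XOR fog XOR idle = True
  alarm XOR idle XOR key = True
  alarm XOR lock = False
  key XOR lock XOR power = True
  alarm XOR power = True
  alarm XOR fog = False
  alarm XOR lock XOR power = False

Adding constraints 1, 2, 4, 6, 7 mod 2: every variable appears an even number of times on the left, so the left side is 0.
But the right sides sum to 1 (mod 2). 0 ≠ 1 — the system is inconsistent.

UNSATISFIABLE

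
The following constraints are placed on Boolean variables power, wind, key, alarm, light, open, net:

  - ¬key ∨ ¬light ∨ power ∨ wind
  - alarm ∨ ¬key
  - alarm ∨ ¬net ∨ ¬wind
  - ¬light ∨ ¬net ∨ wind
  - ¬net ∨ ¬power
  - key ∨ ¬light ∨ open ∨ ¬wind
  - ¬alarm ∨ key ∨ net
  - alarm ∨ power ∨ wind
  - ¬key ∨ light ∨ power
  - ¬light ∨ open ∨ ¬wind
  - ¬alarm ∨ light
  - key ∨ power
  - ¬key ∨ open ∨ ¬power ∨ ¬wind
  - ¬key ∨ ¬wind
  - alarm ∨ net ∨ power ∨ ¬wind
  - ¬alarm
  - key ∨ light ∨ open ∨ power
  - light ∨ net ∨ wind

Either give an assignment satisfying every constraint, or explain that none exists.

power = True, wind = True, key = False, alarm = False, light = False, open = False, net = False

Unit clause (¬alarm) forces alarm = False.
In (alarm ∨ ¬key) only ¬key is left, so key = False.
In (key ∨ power) only power is left, so power = True.
In (¬net ∨ ¬power) only ¬net is left, so net = False.
Set wind = True.
Set light = False.
Set open = False.
All clauses satisfied.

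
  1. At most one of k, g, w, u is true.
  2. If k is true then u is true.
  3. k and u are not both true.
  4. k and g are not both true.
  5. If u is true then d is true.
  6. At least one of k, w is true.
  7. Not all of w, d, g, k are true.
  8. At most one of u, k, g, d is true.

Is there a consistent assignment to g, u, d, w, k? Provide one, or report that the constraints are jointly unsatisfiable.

g: False; u: False; d: True; w: True; k: False

  (1) {k, g, w, u}: 1 true — at most one ✓
  (2) k=F ⇒ u: vacuous ✓
  (3) k=F, u=F — not both ✓
  (4) k=F, g=F — not both ✓
  (5) u=F ⇒ d: vacuous ✓
  (6) {k, w}: 1 true — at least one ✓
  (7) {w, d, g, k}: 2/4 true — not all ✓
  (8) {u, k, g, d}: 1 true — at most one ✓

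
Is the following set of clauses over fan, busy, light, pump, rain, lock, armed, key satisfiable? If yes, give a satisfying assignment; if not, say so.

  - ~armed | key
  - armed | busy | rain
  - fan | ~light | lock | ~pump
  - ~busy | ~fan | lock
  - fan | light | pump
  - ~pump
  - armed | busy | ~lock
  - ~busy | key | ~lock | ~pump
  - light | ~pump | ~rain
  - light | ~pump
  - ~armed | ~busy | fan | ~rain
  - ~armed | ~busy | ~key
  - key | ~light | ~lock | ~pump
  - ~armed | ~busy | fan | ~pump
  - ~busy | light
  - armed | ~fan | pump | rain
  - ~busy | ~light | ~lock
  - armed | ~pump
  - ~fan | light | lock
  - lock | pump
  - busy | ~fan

Unit clause (~pump) forces pump = False.
In (lock | pump) only lock is left, so lock = True.
Try fan = True:
  (busy | ~fan) forces busy = True.
  (~busy | light) forces light = True.
  clause (~busy | ~light | ~lock) is falsified — backtrack.
So fan = False.
  then (fan | light | pump) forces light = True.
  then (~busy | ~light | ~lock) forces busy = False.
  then (armed | busy | ~lock) forces armed = True.
  then (~armed | key) forces key = True.
Set rain = True.
All clauses satisfied.

fan = False, busy = False, light = True, pump = False, rain = True, lock = True, armed = True, key = True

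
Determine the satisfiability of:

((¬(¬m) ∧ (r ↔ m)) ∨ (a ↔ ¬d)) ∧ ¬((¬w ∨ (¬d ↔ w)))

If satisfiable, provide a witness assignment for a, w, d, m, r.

a: False; w: True; d: True; m: False; r: False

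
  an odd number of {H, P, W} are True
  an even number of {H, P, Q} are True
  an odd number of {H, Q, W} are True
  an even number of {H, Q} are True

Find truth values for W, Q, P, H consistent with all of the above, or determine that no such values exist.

W = True, Q = False, P = False, H = False

{H, P, W}: 1 true → odd ✓
{H, P, Q}: 0 true → even ✓
{H, Q, W}: 1 true → odd ✓
{H, Q}: 0 true → even ✓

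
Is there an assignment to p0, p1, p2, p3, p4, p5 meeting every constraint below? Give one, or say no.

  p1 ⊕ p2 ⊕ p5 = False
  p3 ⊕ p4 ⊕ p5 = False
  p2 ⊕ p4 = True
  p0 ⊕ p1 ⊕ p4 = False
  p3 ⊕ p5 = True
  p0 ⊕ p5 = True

p0 = False; p1 = True; p2 = False; p3 = False; p4 = True; p5 = True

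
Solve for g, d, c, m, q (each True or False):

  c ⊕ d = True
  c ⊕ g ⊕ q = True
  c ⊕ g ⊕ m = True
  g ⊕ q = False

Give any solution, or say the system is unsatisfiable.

g=T, d=F, c=T, m=T, q=T

c ⊕ d = T ⊕ F = True ✓
c ⊕ g ⊕ q = T ⊕ T ⊕ T = True ✓
c ⊕ g ⊕ m = T ⊕ T ⊕ T = True ✓
g ⊕ q = T ⊕ T = False ✓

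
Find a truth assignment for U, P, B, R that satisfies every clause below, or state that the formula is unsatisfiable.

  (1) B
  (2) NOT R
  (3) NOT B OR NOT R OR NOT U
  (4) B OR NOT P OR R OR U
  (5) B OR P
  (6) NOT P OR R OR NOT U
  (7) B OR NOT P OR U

Unit clause (B) forces B = True.
Unit clause (NOT R) forces R = False.
Set U = False.
Set P = True.
Check each clause:
  (B): B holds.
  (NOT R): NOT R holds.
  (NOT B OR NOT R OR NOT U): NOT R holds.
  (B OR NOT P OR R OR U): B holds.
  (B OR P): B holds.
  (NOT P OR R OR NOT U): NOT U holds.
  (B OR NOT P OR U): B holds.
All clauses satisfied.

U: False, P: True, B: True, R: False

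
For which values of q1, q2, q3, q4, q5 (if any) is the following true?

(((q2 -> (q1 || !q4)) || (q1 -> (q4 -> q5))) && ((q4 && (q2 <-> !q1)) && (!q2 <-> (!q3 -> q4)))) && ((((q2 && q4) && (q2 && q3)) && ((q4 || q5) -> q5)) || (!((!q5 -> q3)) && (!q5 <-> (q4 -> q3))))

UNSATISFIABLE

Case q4 = True: the formula simplifies to (((q2 -> q1) || (q1 -> q5)) && ((q2 <-> !q1) && !q2)) && (((q2 && (q2 && q3)) && q5) || (!((!q5 -> q3)) && (!q5 <-> q3))).
  q2 = True: the conjunct !q2 is False.
  q2 = False: simplifies to q1 && (!((!q5 -> q3)) && (!q5 <-> q3)).
    q3 = True: the conjunct !((!q5 -> q3)) becomes !((!q5 -> True)) = False.
    q3 = False: simplifies to q1 && (!q5 && q5).
      q5 = True: the conjunct !q5 is False.
      q5 = False: the conjunct q5 is False.
Case q4 = False: the conjunct q4 is False.
Both cases fail — unsatisfiable.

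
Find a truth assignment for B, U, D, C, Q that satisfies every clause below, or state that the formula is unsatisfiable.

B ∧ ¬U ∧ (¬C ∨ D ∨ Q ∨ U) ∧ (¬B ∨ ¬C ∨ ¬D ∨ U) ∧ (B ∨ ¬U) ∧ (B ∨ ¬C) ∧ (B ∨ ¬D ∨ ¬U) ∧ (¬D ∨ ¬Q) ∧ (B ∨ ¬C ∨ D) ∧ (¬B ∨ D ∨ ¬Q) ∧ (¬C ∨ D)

Unit clause (B) forces B = True.
Unit clause (¬U) forces U = False.
Set D = False.
  then (¬B ∨ D ∨ ¬Q) forces Q = False.
  then (¬C ∨ D) forces C = False.
All clauses satisfied.

B: True, U: False, D: False, C: False, Q: False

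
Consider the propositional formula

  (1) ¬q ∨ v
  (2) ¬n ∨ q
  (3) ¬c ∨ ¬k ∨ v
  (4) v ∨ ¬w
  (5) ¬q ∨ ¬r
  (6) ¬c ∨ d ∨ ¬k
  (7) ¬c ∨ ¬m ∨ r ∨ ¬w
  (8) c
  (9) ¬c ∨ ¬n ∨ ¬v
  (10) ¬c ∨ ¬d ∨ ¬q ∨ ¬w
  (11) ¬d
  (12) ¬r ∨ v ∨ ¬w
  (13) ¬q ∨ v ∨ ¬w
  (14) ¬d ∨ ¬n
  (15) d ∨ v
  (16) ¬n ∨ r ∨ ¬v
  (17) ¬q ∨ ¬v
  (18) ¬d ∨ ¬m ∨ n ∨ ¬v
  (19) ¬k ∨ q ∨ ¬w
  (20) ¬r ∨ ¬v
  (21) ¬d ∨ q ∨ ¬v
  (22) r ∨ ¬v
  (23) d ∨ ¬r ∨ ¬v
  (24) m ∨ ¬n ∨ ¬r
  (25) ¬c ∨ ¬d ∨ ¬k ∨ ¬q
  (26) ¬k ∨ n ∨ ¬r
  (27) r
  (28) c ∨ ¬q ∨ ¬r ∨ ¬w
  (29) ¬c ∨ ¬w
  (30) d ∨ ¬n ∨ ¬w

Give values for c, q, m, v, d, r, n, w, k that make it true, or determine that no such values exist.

Case c = True:
  (¬d) forces d = False.
  (¬c ∨ d ∨ ¬k) forces k = False.
  (d ∨ v) forces v = True.
  (¬c ∨ ¬n ∨ ¬v) forces n = False.
  (¬q ∨ ¬v) forces q = False.
  (¬r ∨ ¬v) forces r = False.
  Clause (r ∨ ¬v) is falsified — contradiction.
Case c = False:
  Clause (c) is falsified — contradiction.
Both cases fail, so the formula is unsatisfiable.

Unsatisfiable — no assignment works.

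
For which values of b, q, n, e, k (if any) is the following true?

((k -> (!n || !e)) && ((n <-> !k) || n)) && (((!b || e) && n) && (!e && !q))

b: False, q: False, n: True, e: False, k: True

  (k -> (!n || !e)) && ((n <-> !k) || n) = True
    k -> (!n || !e) = True
      !n || !e = True
        !n = False
        !e = True
    (n <-> !k) || n = True
      n <-> !k = False
        !k = False
  ((!b || e) && n) && (!e && !q) = True
    (!b || e) && n = True
      !b || e = True
        !b = True
    !e && !q = True
      !e = True
      !q = True
Both conjuncts True, so the formula holds.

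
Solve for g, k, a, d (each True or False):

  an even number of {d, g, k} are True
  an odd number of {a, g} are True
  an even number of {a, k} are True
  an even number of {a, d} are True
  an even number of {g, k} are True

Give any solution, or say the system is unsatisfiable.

Unsatisfiable — no assignment works.

Adding constraints 2, 3, 5 mod 2: every variable appears an even number of times on the left, so the left side is 0.
But the right sides sum to 1 (mod 2). 0 ≠ 1 — the system is inconsistent.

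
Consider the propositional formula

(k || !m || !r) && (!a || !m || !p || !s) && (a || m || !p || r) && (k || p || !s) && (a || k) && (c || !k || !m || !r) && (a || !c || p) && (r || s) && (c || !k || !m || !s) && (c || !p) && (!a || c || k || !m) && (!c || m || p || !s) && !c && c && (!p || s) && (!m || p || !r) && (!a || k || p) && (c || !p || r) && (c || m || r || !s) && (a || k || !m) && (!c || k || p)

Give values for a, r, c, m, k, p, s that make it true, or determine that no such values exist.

No satisfying assignment exists.

Case c = True:
  Clause (!c) is falsified — contradiction.
Case c = False:
  Clause (c) is falsified — contradiction.
Both cases fail, so the formula is unsatisfiable.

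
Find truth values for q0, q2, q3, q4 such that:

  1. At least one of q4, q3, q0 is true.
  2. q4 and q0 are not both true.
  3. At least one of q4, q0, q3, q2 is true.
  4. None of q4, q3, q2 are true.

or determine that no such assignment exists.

q0=T, q2=F, q3=F, q4=F

  (1) {q4, q3, q0}: 1 true — at least one ✓
  (2) q4=F, q0=T — not both ✓
  (3) {q4, q0, q3, q2}: 1 true — at least one ✓
  (4) {q4, q3, q2}: 0 true — none ✓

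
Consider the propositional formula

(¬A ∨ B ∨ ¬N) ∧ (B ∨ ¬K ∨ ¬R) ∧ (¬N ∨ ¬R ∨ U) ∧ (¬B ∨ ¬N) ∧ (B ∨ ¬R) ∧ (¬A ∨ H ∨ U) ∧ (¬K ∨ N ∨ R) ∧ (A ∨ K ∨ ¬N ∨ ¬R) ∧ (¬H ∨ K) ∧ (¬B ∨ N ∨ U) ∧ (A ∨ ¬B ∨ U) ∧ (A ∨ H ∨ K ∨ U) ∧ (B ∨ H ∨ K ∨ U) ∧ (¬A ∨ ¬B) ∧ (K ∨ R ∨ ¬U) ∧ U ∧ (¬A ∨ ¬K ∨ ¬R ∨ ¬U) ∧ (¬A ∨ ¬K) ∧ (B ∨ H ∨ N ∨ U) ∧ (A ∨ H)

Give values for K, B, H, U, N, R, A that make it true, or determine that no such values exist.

K = True, B = True, H = True, U = True, N = False, R = True, A = False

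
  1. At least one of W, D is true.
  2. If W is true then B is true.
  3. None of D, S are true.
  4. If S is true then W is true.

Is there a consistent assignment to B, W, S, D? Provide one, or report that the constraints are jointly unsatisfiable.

B=T, W=T, S=F, D=F

  (1) {W, D}: 1 true — at least one ✓
  (2) W=T ⇒ B: T ✓
  (3) {D, S}: 0 true — none ✓
  (4) S=F ⇒ W: vacuous ✓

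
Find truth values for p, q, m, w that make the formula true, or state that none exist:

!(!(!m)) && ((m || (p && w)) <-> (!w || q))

p = False, q = False, m = False, w = True

  !(!(!m)) = True
    !(!m) = False
      !m = True
  (m || (p && w)) <-> (!w || q) = True
    m || (p && w) = False
      p && w = False
    !w || q = False
      !w = False
Both conjuncts True, so the formula holds.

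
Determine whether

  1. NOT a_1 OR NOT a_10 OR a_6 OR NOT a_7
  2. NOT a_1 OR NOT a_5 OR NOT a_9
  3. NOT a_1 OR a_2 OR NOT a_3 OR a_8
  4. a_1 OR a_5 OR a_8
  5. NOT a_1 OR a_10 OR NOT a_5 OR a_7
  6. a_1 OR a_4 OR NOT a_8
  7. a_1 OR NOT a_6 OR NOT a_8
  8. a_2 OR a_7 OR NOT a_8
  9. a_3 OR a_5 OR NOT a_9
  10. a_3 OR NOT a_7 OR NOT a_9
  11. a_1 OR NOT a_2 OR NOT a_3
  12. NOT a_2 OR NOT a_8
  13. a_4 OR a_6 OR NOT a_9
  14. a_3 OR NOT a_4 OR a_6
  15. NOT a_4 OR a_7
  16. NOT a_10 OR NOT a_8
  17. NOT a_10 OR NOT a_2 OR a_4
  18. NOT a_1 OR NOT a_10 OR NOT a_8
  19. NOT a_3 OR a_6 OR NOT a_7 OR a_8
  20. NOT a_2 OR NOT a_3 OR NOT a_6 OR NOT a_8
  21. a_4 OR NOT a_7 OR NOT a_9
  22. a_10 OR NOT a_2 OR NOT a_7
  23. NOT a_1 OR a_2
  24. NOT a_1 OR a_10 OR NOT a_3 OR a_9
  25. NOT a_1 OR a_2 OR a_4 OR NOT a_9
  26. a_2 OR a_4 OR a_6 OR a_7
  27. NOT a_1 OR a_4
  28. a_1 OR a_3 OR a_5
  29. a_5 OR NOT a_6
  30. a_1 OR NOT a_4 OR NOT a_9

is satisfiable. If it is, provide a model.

Set a_1 = False.
Set a_2 = False.
Set a_3 = True.
Set a_4 = True.
  then (NOT a_4 OR a_7) forces a_7 = True.
  then (a_1 OR NOT a_4 OR NOT a_9) forces a_9 = False.
Set a_5 = True.
Set a_6 = False.
  then (NOT a_3 OR a_6 OR NOT a_7 OR a_8) forces a_8 = True.
  then (NOT a_10 OR NOT a_8) forces a_10 = False.
All clauses satisfied.

a_1=F, a_2=F, a_3=T, a_4=T, a_5=T, a_6=F, a_7=T, a_8=T, a_9=F, a_10=F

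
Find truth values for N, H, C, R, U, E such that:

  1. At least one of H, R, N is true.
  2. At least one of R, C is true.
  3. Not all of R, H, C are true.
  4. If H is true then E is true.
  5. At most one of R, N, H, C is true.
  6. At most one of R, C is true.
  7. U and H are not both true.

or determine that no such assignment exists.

N=F, H=F, C=F, R=T, U=T, E=F

  (1) {H, R, N}: 1 true — at least one ✓
  (2) {R, C}: 1 true — at least one ✓
  (3) {R, H, C}: 1/3 true — not all ✓
  (4) H=F ⇒ E: vacuous ✓
  (5) {R, N, H, C}: 1 true — at most one ✓
  (6) {R, C}: 1 true — at most one ✓
  (7) U=T, H=F — not both ✓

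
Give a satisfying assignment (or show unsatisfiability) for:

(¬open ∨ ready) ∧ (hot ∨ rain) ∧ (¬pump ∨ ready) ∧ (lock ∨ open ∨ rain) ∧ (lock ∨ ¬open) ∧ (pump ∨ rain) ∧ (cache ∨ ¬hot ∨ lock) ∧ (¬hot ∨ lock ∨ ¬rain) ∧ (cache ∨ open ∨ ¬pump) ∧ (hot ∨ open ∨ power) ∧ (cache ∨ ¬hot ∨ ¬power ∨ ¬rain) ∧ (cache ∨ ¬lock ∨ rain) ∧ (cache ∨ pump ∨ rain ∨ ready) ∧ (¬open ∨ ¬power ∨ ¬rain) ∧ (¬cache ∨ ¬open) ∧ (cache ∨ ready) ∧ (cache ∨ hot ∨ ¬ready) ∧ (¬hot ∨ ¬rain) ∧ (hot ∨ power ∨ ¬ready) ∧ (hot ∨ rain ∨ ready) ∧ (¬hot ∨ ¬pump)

Set hot = False.
  then (hot ∨ rain) forces rain = True.
Set open = False.
  then (hot ∨ open ∨ power) forces power = True.
Set pump = False.
Set lock = False.
Set ready = False.
  then (cache ∨ ready) forces cache = True.
All clauses satisfied.

hot = False, open = False, pump = False, lock = False, rain = True, ready = False, power = True, cache = True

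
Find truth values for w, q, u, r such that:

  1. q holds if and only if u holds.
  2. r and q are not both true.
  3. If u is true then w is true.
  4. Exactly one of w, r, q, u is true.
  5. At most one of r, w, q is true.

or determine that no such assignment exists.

w = True; q = False; u = False; r = False

  (1) q=F, u=F — same ✓
  (2) r=F, q=F — not both ✓
  (3) u=F ⇒ w: vacuous ✓
  (4) {w, r, q, u}: 1 true — exactly one ✓
  (5) {r, w, q}: 1 true — at most one ✓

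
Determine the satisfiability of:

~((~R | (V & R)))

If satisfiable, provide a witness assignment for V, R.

V=F, R=T

  ~((~R | (V & R))) = True
    ~R | (V & R) = False
      ~R = False
      V & R = False
The formula evaluates to True.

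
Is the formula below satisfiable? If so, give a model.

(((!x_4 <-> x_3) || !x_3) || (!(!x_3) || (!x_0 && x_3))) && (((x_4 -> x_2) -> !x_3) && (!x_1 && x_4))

x_0 = False; x_1 = False; x_2 = False; x_3 = False; x_4 = True

  ((!x_4 <-> x_3) || !x_3) || (!(!x_3) || (!x_0 && x_3)) = True
    (!x_4 <-> x_3) || !x_3 = True
      !x_4 <-> x_3 = True
        !x_4 = False
      !x_3 = True
    !(!x_3) || (!x_0 && x_3) = False
      !(!x_3) = False
        !x_3 = True
      !x_0 && x_3 = False
        !x_0 = True
  ((x_4 -> x_2) -> !x_3) && (!x_1 && x_4) = True
    (x_4 -> x_2) -> !x_3 = True
      x_4 -> x_2 = False
      !x_3 = True
    !x_1 && x_4 = True
      !x_1 = True
Both conjuncts True, so the formula holds.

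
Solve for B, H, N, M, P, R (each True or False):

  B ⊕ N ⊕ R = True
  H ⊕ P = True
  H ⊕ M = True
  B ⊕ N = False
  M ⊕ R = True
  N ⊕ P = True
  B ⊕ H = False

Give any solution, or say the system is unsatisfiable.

B = True, H = True, N = True, M = False, P = False, R = True

B ⊕ N ⊕ R = T ⊕ T ⊕ T = True ✓
H ⊕ P = T ⊕ F = True ✓
H ⊕ M = T ⊕ F = True ✓
B ⊕ N = T ⊕ T = False ✓
M ⊕ R = F ⊕ T = True ✓
N ⊕ P = T ⊕ F = True ✓
B ⊕ H = T ⊕ T = False ✓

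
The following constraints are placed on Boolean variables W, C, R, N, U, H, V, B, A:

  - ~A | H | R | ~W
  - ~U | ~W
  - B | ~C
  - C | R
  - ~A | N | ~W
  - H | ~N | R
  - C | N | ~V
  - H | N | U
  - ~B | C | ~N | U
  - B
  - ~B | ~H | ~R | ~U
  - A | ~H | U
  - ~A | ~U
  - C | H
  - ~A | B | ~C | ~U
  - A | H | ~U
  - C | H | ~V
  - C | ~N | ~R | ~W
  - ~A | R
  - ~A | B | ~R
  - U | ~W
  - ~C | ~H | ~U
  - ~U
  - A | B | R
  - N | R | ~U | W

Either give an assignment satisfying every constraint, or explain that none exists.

W=F, C=T, R=T, N=T, U=F, H=T, V=F, B=T, A=T

Unit clause (B) forces B = True.
Unit clause (~U) forces U = False.
In (U | ~W) only ~W is left, so W = False.
Set C = True.
Try R = False:
  (~A | R) forces A = False.
  (A | ~H | U) forces H = False.
  (H | ~N | R) forces N = False.
  clause (H | N | U) is falsified — backtrack.
So R = True.
Set N = True.
Set H = True.
  then (A | ~H | U) forces A = True.
Set V = False.
All clauses satisfied.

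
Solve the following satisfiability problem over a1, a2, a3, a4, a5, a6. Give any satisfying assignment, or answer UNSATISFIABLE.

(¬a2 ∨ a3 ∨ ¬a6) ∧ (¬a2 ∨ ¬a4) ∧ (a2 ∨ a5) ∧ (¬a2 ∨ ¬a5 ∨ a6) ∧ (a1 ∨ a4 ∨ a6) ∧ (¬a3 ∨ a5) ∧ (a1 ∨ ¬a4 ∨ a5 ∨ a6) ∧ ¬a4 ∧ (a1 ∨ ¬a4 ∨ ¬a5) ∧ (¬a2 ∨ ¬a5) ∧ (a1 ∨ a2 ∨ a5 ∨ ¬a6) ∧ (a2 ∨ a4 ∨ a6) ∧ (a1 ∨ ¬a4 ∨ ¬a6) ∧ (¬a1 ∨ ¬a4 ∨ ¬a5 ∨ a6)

a1 = True, a2 = False, a3 = True, a4 = False, a5 = True, a6 = True

Unit clause (¬a4) forces a4 = False.
Set a1 = True.
Set a2 = False.
  then (a2 ∨ a5) forces a5 = True.
  then (a2 ∨ a4 ∨ a6) forces a6 = True.
Set a3 = True.
All clauses satisfied.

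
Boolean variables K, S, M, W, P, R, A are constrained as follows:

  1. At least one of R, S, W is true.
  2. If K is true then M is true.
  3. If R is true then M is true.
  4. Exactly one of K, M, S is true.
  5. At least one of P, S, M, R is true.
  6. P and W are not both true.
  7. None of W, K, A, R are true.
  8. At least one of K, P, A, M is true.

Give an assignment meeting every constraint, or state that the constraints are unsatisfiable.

K=F, S=T, M=F, W=F, P=T, R=F, A=F

  (1) {R, S, W}: 1 true — at least one ✓
  (2) K=F ⇒ M: vacuous ✓
  (3) R=F ⇒ M: vacuous ✓
  (4) {K, M, S}: 1 true — exactly one ✓
  (5) {P, S, M, R}: 2 true — at least one ✓
  (6) P=T, W=F — not both ✓
  (7) {W, K, A, R}: 0 true — none ✓
  (8) {K, P, A, M}: 1 true — at least one ✓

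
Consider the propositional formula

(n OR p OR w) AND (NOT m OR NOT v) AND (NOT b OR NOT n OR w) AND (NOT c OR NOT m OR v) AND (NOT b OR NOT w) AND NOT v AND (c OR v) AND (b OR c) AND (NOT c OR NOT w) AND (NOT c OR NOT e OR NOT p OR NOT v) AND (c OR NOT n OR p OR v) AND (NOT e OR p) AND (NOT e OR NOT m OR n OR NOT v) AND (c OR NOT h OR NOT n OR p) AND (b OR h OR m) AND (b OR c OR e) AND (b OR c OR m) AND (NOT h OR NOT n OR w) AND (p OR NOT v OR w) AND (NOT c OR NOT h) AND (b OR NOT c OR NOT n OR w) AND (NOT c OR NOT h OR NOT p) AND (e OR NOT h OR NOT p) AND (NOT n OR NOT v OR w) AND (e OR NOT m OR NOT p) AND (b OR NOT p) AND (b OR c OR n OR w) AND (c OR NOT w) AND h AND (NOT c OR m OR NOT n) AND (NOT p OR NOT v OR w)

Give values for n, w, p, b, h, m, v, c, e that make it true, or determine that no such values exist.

Case h = True:
  (NOT v) forces v = False.
  (c OR v) forces c = True.
  Clause (NOT c OR NOT h) is falsified — contradiction.
Case h = False:
  Clause (h) is falsified — contradiction.
Both cases fail, so the formula is unsatisfiable.

UNSATISFIABLE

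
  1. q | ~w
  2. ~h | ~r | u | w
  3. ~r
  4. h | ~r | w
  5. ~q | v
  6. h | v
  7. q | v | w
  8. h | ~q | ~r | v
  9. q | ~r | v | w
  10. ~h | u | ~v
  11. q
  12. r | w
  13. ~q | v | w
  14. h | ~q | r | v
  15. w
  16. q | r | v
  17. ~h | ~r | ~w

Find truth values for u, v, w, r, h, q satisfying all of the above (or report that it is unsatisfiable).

Unit clause (~r) forces r = False.
Unit clause (q) forces q = True.
In (r | w) only w is left, so w = True.
In (~q | v) only v is left, so v = True.
Set u = True.
Set h = True.
All clauses satisfied.

u: True, v: True, w: True, r: False, h: True, q: True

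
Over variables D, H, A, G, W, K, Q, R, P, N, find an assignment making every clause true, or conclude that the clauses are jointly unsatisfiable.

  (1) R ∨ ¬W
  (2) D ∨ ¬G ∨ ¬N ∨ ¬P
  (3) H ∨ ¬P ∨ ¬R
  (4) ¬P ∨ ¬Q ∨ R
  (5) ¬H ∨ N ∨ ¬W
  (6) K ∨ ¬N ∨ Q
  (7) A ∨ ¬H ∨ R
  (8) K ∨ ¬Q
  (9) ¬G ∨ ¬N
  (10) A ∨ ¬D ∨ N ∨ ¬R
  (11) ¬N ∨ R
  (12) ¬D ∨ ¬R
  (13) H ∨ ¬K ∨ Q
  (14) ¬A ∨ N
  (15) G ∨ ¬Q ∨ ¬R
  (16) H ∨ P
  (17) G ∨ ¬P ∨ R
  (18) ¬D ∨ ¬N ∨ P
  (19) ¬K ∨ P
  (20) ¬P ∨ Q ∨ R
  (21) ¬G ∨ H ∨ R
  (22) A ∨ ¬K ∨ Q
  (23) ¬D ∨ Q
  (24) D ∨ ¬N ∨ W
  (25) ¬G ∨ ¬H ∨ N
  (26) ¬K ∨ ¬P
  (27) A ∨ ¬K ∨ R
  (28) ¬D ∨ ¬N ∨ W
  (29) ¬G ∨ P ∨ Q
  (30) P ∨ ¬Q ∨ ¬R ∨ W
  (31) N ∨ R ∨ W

D = False; H = True; A = False; G = False; W = False; K = False; Q = False; R = True; P = True; N = False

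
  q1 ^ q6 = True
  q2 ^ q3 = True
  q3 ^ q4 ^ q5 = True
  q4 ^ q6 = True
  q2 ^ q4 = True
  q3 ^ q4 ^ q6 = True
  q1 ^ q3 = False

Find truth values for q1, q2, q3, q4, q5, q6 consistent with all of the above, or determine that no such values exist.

q1: False, q2: True, q3: False, q4: False, q5: True, q6: True

q1 ^ q6 = F ^ T = True ✓
q2 ^ q3 = T ^ F = True ✓
q3 ^ q4 ^ q5 = F ^ F ^ T = True ✓
q4 ^ q6 = F ^ T = True ✓
q2 ^ q4 = T ^ F = True ✓
q3 ^ q4 ^ q6 = F ^ F ^ T = True ✓
q1 ^ q3 = F ^ F = False ✓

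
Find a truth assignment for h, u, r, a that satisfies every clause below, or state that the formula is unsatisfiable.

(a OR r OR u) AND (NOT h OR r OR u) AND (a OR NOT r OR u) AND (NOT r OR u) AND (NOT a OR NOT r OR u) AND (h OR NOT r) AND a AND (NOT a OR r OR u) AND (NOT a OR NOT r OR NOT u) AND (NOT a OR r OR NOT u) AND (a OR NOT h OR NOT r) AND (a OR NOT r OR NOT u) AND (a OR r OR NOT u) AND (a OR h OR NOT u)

Case u = True:
  (a) forces a = True.
  (NOT a OR NOT r OR NOT u) forces r = False.
  Clause (NOT a OR r OR NOT u) is falsified — contradiction.
Case u = False:
  (NOT r OR u) forces r = False.
  (a OR r OR u) forces a = True.
  Clause (NOT a OR r OR u) is falsified — contradiction.
Both cases fail, so the formula is unsatisfiable.

UNSATISFIABLE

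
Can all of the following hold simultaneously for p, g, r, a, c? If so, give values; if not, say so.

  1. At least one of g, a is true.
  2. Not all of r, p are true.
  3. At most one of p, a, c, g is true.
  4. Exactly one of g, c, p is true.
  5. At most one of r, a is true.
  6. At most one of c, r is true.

p = False, g = True, r = True, a = False, c = False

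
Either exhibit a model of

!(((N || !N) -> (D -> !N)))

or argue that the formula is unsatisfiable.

D = True, N = True

  !(((N || !N) -> (D -> !N))) = True
    (N || !N) -> (D -> !N) = False
      N || !N = True
        !N = False
      D -> !N = False
        !N = False
The formula evaluates to True.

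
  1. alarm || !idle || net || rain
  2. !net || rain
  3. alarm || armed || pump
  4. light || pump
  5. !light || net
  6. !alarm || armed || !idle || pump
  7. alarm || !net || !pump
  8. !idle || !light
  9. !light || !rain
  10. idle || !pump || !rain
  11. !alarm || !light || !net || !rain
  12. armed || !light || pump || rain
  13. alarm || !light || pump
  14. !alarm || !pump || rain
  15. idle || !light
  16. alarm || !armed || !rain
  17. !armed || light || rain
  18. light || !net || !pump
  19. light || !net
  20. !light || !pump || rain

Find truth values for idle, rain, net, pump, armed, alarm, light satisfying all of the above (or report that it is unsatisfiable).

idle: False, rain: False, net: False, pump: True, armed: False, alarm: False, light: False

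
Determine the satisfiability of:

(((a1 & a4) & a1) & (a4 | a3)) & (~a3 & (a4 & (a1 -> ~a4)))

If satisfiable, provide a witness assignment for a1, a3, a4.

Case a4 = True: the formula simplifies to (a1 & a1) & (~a3 & ~a1).
  a1 = True: the conjunct ~a1 is False.
  a1 = False: the conjunct a1 is False.
Case a4 = False: the conjunct a4 is False.
Both cases fail — unsatisfiable.

The formula is unsatisfiable.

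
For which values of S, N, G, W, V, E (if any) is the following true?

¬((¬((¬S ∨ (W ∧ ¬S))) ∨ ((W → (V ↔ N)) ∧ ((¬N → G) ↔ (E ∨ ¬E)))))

S = False, N = False, G = True, W = True, V = True, E = True

  ¬((¬((¬S ∨ (W ∧ ¬S))) ∨ ((W → (V ↔ N)) ∧ ((¬N → G) ↔ (E ∨ ¬E))))) = True
    ¬((¬S ∨ (W ∧ ¬S))) ∨ ((W → (V ↔ N)) ∧ ((¬N → G) ↔ (E ∨ ¬E))) = False
      ¬((¬S ∨ (W ∧ ¬S))) = False
        ¬S ∨ (W ∧ ¬S) = True
          ¬S = True
          W ∧ ¬S = True
            ¬S = True
      (W → (V ↔ N)) ∧ ((¬N → G) ↔ (E ∨ ¬E)) = False
        W → (V ↔ N) = False
          V ↔ N = False
        (¬N → G) ↔ (E ∨ ¬E) = True
          ¬N → G = True
            ¬N = True
          E ∨ ¬E = True
            ¬E = False
The formula evaluates to True.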